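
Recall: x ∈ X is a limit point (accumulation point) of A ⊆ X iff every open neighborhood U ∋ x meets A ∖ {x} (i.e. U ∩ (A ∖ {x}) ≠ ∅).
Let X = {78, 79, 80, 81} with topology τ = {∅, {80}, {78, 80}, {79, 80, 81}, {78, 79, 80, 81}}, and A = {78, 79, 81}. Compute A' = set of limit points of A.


A' = {79, 81}

For each x ∈ X, list the open sets U ∈ τ with x ∈ U, then check whether U ∩ (A ∖ {x}) ≠ ∅ for every such U.
  x = 78: open {78, 80} ∋ x has {78, 80} ∩ (A ∖ {78}) = ∅, so x is NOT a limit point.
  x = 79: opens ∋ x are {79, 80, 81}, {78, 79, 80, 81}; each meets A ∖ {79}, so x IS a limit point.
  x = 80: open {80} ∋ x has {80} ∩ (A ∖ {80}) = ∅, so x is NOT a limit point.
  x = 81: opens ∋ x are {79, 80, 81}, {78, 79, 80, 81}; each meets A ∖ {81}, so x IS a limit point.
Collecting: A' = {79, 81}.


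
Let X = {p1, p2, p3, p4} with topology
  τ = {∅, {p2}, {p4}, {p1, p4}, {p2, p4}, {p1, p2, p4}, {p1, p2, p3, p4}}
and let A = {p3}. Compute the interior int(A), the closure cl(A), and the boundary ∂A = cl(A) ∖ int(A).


int(A) = ∅, cl(A) = {p3}, ∂A = {p3}.

Closed sets in (X, τ) are complements of opens:
  closed(X, τ) = {∅, {p3}, {p1, p3}, {p2, p3}, {p1, p2, p3}, {p1, p3, p4}, {p1, p2, p3, p4}}.
int(A) = ⋃ {U ∈ τ : U ⊆ A}. Opens contained in A: ∅.
Taking the union of these: int(A) = ∅.
cl(A) = ⋂ {C closed : A ⊆ C}. Closed sets containing A: {p3}, {p1, p3}, {p2, p3}, {p1, p2, p3}, {p1, p3, p4}, {p1, p2, p3, p4}.
Intersecting these: cl(A) = {p3}.
∂A = cl(A) ∖ int(A) = {p3} ∖ ∅ = {p3}.


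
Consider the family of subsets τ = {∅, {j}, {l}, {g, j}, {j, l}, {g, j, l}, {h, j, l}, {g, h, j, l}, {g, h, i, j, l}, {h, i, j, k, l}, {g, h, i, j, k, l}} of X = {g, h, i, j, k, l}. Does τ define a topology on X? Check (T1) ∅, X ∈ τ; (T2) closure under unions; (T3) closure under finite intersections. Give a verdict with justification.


τ is NOT a topology on X.

Axiom (T1): ∅ ∈ τ? Yes; X ∈ τ? Yes.
Axiom (T2/T3): check pairwise unions and intersections of members of τ.
Counterexample for (T3): {g, h, i, j, l} ∩ {h, i, j, k, l} = {h, i, j, l} ∉ τ. Therefore τ is NOT a topology.


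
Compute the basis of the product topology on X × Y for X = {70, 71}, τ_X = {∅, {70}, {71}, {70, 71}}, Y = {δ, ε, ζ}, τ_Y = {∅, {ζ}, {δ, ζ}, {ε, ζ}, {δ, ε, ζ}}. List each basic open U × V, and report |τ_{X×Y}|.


Basis B = {∅ × ∅, {70} × {ζ}, {71} × {ζ}, {70} × {δ, ζ}, {70} × {ε, ζ}, {70, 71} × {ζ}, {71} × {δ, ζ}, {71} × {ε, ζ}, {70} × {δ, ε, ζ}, {71} × {δ, ε, ζ}, {70, 71} × {δ, ζ}, {70, 71} × {ε, ζ}, {70, 71} × {δ, ε, ζ}}; |τ_{X×Y}| = 25.

Enumerate products U × V with U ∈ τ_X, V ∈ τ_Y (deduplicated):
  ∅ × ∅ = {} (∅)
  {70} × {ζ} = {(70,ζ)}
  {71} × {ζ} = {(71,ζ)}
  {70} × {δ, ζ} = {(70,δ), (70,ζ)}
  {70} × {ε, ζ} = {(70,ε), (70,ζ)}
  {70, 71} × {ζ} = {(70,ζ), (71,ζ)}
  {71} × {δ, ζ} = {(71,δ), (71,ζ)}
  {71} × {ε, ζ} = {(71,ε), (71,ζ)}
  {70} × {δ, ε, ζ} = {(70,δ), (70,ε), (70,ζ)}
  {71} × {δ, ε, ζ} = {(71,δ), (71,ε), (71,ζ)}
  {70, 71} × {δ, ζ} = {(70,δ), (70,ζ), (71,δ), (71,ζ)}
  {70, 71} × {ε, ζ} = {(70,ε), (70,ζ), (71,ε), (71,ζ)}
  {70, 71} × {δ, ε, ζ} = {(70,δ), (70,ε), (70,ζ), (71,δ), (71,ε), (71,ζ)}
These 13 distinct sets form the basis B.
Close under arbitrary unions to get τ_{X×Y}; counting gives |τ_{X×Y}| = 25.


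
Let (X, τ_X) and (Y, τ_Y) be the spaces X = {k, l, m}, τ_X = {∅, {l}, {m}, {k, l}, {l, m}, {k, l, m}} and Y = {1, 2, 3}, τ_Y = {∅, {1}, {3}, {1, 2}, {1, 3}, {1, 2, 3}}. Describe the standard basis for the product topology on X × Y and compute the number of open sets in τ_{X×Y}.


Basis B = {∅ × ∅, {l} × {1}, {l} × {3}, {m} × {1}, {m} × {3}, {k, l} × {1}, {k, l} × {3}, {l} × {1, 2}, {l} × {1, 3}, {l, m} × {1}, {l, m} × {3}, {m} × {1, 2}, {m} × {1, 3}, {k, l, m} × {1}, {k, l, m} × {3}, {l} × {1, 2, 3}, {m} × {1, 2, 3}, {k, l} × {1, 2}, {k, l} × {1, 3}, {l, m} × {1, 2}, {l, m} × {1, 3}, {k, l} × {1, 2, 3}, {k, l, m} × {1, 2}, {k, l, m} × {1, 3}, {l, m} × {1, 2, 3}, {k, l, m} × {1, 2, 3}}; |τ_{X×Y}| = 108.

Enumerate products U × V with U ∈ τ_X, V ∈ τ_Y (deduplicated):
  ∅ × ∅ = {} (∅)
  {l} × {1} = {(l,1)}
  {l} × {3} = {(l,3)}
  {m} × {1} = {(m,1)}
  {m} × {3} = {(m,3)}
  {k, l} × {1} = {(k,1), (l,1)}
  {k, l} × {3} = {(k,3), (l,3)}
  {l} × {1, 2} = {(l,1), (l,2)}
  {l} × {1, 3} = {(l,1), (l,3)}
  {l, m} × {1} = {(l,1), (m,1)}
  {l, m} × {3} = {(l,3), (m,3)}
  {m} × {1, 2} = {(m,1), (m,2)}
  {m} × {1, 3} = {(m,1), (m,3)}
  {k, l, m} × {1} = {(k,1), (l,1), (m,1)}
  {k, l, m} × {3} = {(k,3), (l,3), (m,3)}
  {l} × {1, 2, 3} = {(l,1), (l,2), (l,3)}
  {m} × {1, 2, 3} = {(m,1), (m,2), (m,3)}
  {k, l} × {1, 2} = {(k,1), (k,2), (l,1), (l,2)}
  {k, l} × {1, 3} = {(k,1), (k,3), (l,1), (l,3)}
  {l, m} × {1, 2} = {(l,1), (l,2), (m,1), (m,2)}
  {l, m} × {1, 3} = {(l,1), (l,3), (m,1), (m,3)}
  {k, l} × {1, 2, 3} = {(k,1), (k,2), (k,3), (l,1), (l,2), (l,3)}
  {k, l, m} × {1, 2} = {(k,1), (k,2), (l,1), (l,2), (m,1), (m,2)}
  {k, l, m} × {1, 3} = {(k,1), (k,3), (l,1), (l,3), (m,1), (m,3)}
  {l, m} × {1, 2, 3} = {(l,1), (l,2), (l,3), (m,1), (m,2), (m,3)}
  {k, l, m} × {1, 2, 3} = {(k,1), (k,2), (k,3), (l,1), (l,2), (l,3), (m,1), (m,2), (m,3)}
These 26 distinct sets form the basis B.
Close under arbitrary unions to get τ_{X×Y}; counting gives |τ_{X×Y}| = 108.


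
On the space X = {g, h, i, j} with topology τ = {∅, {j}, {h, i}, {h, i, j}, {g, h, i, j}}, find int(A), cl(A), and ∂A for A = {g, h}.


int(A) = ∅, cl(A) = {g, h, i}, ∂A = {g, h, i}.

Closed sets in (X, τ) are complements of opens:
  closed(X, τ) = {∅, {g}, {g, j}, {g, h, i}, {g, h, i, j}}.
int(A) = ⋃ {U ∈ τ : U ⊆ A}. Opens contained in A: ∅.
Taking the union of these: int(A) = ∅.
cl(A) = ⋂ {C closed : A ⊆ C}. Closed sets containing A: {g, h, i}, {g, h, i, j}.
Intersecting these: cl(A) = {g, h, i}.
∂A = cl(A) ∖ int(A) = {g, h, i} ∖ ∅ = {g, h, i}.


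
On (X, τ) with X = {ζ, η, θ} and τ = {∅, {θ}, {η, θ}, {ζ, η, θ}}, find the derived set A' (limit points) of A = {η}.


A' = {ζ}

For each x ∈ X, list the open sets U ∈ τ with x ∈ U, then check whether U ∩ (A ∖ {x}) ≠ ∅ for every such U.
  x = ζ: opens ∋ x are {ζ, η, θ}; each meets A ∖ {ζ}, so x IS a limit point.
  x = η: open {η, θ} ∋ x has {η, θ} ∩ (A ∖ {η}) = ∅, so x is NOT a limit point.
  x = θ: open {θ} ∋ x has {θ} ∩ (A ∖ {θ}) = ∅, so x is NOT a limit point.
Collecting: A' = {ζ}.


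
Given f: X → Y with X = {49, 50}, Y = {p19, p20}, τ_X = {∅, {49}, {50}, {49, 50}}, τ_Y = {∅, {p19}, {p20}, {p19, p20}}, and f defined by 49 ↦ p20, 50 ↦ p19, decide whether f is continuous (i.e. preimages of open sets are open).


f IS continuous.

Compute f^{-1}(U) for each U ∈ τ_Y:
  U = ∅: f^{-1}(U) = ∅ ∈ τ_X ✓.
  U = {p19}: f^{-1}(U) = {50} ∈ τ_X ✓.
  U = {p20}: f^{-1}(U) = {49} ∈ τ_X ✓.
  U = {p19, p20}: f^{-1}(U) = {49, 50} ∈ τ_X ✓.
Every preimage lies in τ_X, so f IS continuous.


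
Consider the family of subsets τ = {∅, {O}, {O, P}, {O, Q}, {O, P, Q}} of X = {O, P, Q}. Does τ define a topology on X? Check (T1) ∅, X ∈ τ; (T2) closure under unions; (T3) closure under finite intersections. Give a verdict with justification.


τ IS a topology on X.

Axiom (T1): ∅ ∈ τ? Yes; X ∈ τ? Yes.
Axiom (T2/T3): check pairwise unions and intersections of members of τ.
All pairwise intersections and unions checked — each lies in τ. Therefore τ satisfies (T1), (T2), (T3): it IS a topology on X.


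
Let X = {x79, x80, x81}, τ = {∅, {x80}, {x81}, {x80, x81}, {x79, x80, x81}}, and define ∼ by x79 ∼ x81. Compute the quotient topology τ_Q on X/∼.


X/∼ = {[x79=x81], [x80]}; |τ_Q| = 3.

Equivalence classes: [x79=x81], [x80].
Quotient map π: X → X/∼ sends x79 ↦ [x79=x81], x80 ↦ [x80], x81 ↦ [x79=x81].
For each subset V ⊆ X/∼, compute π^{-1}(V) ⊆ X and check whether π^{-1}(V) ∈ τ. V is open in τ_Q iff π^{-1}(V) ∈ τ.
  V = {}: π^{-1}(V) = ∅ ∈ τ ✓.
  V = {[x79=x81]}: π^{-1}(V) = {x79, x81} ∉ τ ✗.
  V = {[x80]}: π^{-1}(V) = {x80} ∈ τ ✓.
  V = {[x79=x81], [x80]}: π^{-1}(V) = {x79, x80, x81} ∈ τ ✓.
Open sets in the quotient: τ_Q = {{}, {[x80]}, {[x79=x81], [x80]}} (3 elements).


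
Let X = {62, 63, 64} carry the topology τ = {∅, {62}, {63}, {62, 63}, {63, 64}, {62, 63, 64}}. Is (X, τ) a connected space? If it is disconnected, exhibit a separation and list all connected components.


(X, τ) is disconnected; components = [{62}, {63, 64}].

Find clopen sets (U ∈ τ with X ∖ U ∈ τ):
  U = ∅, X ∖ U = {62, 63, 64} — both open, so U is clopen.
  U = {62}, X ∖ U = {63, 64} — both open, so U is clopen.
  U = {63, 64}, X ∖ U = {62} — both open, so U is clopen.
  U = {62, 63, 64}, X ∖ U = ∅ — both open, so U is clopen.
Nontrivial clopen(s) exist: e.g. {62}. So (X, τ) is disconnected.
Compute connected components by grouping points that agree on all clopens:
  component: {62}
  component: {63, 64}


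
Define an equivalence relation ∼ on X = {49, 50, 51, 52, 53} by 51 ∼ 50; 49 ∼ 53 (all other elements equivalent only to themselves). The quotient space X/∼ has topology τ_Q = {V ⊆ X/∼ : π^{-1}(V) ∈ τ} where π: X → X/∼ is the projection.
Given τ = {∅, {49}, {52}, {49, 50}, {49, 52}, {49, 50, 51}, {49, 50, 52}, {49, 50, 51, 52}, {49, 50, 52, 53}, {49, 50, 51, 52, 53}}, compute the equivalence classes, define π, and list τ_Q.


X/∼ = {[49=53], [50=51], [52]}; |τ_Q| = 3.

Equivalence classes: [49=53], [50=51], [52].
Quotient map π: X → X/∼ sends 49 ↦ [49=53], 50 ↦ [50=51], 51 ↦ [50=51], 52 ↦ [52], 53 ↦ [49=53].
For each subset V ⊆ X/∼, compute π^{-1}(V) ⊆ X and check whether π^{-1}(V) ∈ τ. V is open in τ_Q iff π^{-1}(V) ∈ τ.
  V = {}: π^{-1}(V) = ∅ ∈ τ ✓.
  V = {[49=53]}: π^{-1}(V) = {49, 53} ∉ τ ✗.
  V = {[50=51]}: π^{-1}(V) = {50, 51} ∉ τ ✗.
  V = {[49=53], [50=51]}: π^{-1}(V) = {49, 50, 51, 53} ∉ τ ✗.
  V = {[52]}: π^{-1}(V) = {52} ∈ τ ✓.
  V = {[49=53], [52]}: π^{-1}(V) = {49, 52, 53} ∉ τ ✗.
  V = {[50=51], [52]}: π^{-1}(V) = {50, 51, 52} ∉ τ ✗.
  V = {[49=53], [50=51], [52]}: π^{-1}(V) = {49, 50, 51, 52, 53} ∈ τ ✓.
Open sets in the quotient: τ_Q = {{}, {[52]}, {[49=53], [50=51], [52]}} (3 elements).


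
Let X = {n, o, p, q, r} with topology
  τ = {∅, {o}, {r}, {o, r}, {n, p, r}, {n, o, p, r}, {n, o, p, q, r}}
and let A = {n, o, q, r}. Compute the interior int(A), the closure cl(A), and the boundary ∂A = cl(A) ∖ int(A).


int(A) = {o, r}, cl(A) = {n, o, p, q, r}, ∂A = {n, p, q}.

Closed sets in (X, τ) are complements of opens:
  closed(X, τ) = {∅, {q}, {o, q}, {n, p, q}, {n, o, p, q}, {n, p, q, r}, {n, o, p, q, r}}.
int(A) = ⋃ {U ∈ τ : U ⊆ A}. Opens contained in A: ∅, {o}, {r}, {o, r}.
Taking the union of these: int(A) = {o, r}.
cl(A) = ⋂ {C closed : A ⊆ C}. Closed sets containing A: {n, o, p, q, r}.
Intersecting these: cl(A) = {n, o, p, q, r}.
∂A = cl(A) ∖ int(A) = {n, o, p, q, r} ∖ {o, r} = {n, p, q}.


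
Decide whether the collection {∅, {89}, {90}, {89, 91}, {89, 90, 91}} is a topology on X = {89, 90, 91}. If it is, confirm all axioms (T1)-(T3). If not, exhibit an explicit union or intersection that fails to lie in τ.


τ is NOT a topology on X.

Axiom (T1): ∅ ∈ τ? Yes; X ∈ τ? Yes.
Axiom (T2/T3): check pairwise unions and intersections of members of τ.
Counterexample for (T2): {89} ∪ {90} = {89, 90} ∉ τ. Therefore τ is NOT a topology.


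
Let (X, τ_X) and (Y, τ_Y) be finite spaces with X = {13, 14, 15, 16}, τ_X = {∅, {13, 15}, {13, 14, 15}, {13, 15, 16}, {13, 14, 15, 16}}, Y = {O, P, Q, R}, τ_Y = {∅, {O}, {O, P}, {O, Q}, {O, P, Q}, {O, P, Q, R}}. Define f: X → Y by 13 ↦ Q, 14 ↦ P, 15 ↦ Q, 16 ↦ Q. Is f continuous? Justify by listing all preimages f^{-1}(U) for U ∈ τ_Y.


f is NOT continuous.

Compute f^{-1}(U) for each U ∈ τ_Y:
  U = ∅: f^{-1}(U) = ∅ ∈ τ_X ✓.
  U = {O}: f^{-1}(U) = ∅ ∈ τ_X ✓.
  U = {O, P}: f^{-1}(U) = {14} ∉ τ_X ✗.
  U = {O, Q}: f^{-1}(U) = {13, 15, 16} ∈ τ_X ✓.
  U = {O, P, Q}: f^{-1}(U) = {13, 14, 15, 16} ∈ τ_X ✓.
  U = {O, P, Q, R}: f^{-1}(U) = {13, 14, 15, 16} ∈ τ_X ✓.
Found U = {O, P} with f^{-1}(U) = {14} not in τ_X. Therefore f is NOT continuous.


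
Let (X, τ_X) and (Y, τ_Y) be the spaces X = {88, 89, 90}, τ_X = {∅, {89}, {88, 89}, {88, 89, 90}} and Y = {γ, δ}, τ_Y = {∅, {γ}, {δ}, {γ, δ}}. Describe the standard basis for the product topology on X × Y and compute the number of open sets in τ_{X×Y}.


Basis B = {∅ × ∅, {89} × {γ}, {89} × {δ}, {88, 89} × {γ}, {88, 89} × {δ}, {89} × {γ, δ}, {88, 89, 90} × {γ}, {88, 89, 90} × {δ}, {88, 89} × {γ, δ}, {88, 89, 90} × {γ, δ}}; |τ_{X×Y}| = 16.

Enumerate products U × V with U ∈ τ_X, V ∈ τ_Y (deduplicated):
  ∅ × ∅ = {} (∅)
  {89} × {γ} = {(89,γ)}
  {89} × {δ} = {(89,δ)}
  {88, 89} × {γ} = {(88,γ), (89,γ)}
  {88, 89} × {δ} = {(88,δ), (89,δ)}
  {89} × {γ, δ} = {(89,γ), (89,δ)}
  {88, 89, 90} × {γ} = {(88,γ), (89,γ), (90,γ)}
  {88, 89, 90} × {δ} = {(88,δ), (89,δ), (90,δ)}
  {88, 89} × {γ, δ} = {(88,γ), (88,δ), (89,γ), (89,δ)}
  {88, 89, 90} × {γ, δ} = {(88,γ), (88,δ), (89,γ), (89,δ), (90,γ), (90,δ)}
These 10 distinct sets form the basis B.
Close under arbitrary unions to get τ_{X×Y}; counting gives |τ_{X×Y}| = 16.


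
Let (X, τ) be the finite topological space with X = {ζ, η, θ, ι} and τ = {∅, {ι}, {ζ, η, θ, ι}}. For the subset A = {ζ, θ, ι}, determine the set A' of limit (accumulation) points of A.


A' = {ζ, η, θ}

For each x ∈ X, list the open sets U ∈ τ with x ∈ U, then check whether U ∩ (A ∖ {x}) ≠ ∅ for every such U.
  x = ζ: opens ∋ x are {ζ, η, θ, ι}; each meets A ∖ {ζ}, so x IS a limit point.
  x = η: opens ∋ x are {ζ, η, θ, ι}; each meets A ∖ {η}, so x IS a limit point.
  x = θ: opens ∋ x are {ζ, η, θ, ι}; each meets A ∖ {θ}, so x IS a limit point.
  x = ι: open {ι} ∋ x has {ι} ∩ (A ∖ {ι}) = ∅, so x is NOT a limit point.
Collecting: A' = {ζ, η, θ}.


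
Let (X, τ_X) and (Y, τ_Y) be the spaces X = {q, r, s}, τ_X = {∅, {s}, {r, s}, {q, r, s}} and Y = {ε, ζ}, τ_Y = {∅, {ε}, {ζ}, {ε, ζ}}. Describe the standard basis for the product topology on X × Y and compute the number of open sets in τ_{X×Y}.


Basis B = {∅ × ∅, {s} × {ε}, {s} × {ζ}, {r, s} × {ε}, {r, s} × {ζ}, {s} × {ε, ζ}, {q, r, s} × {ε}, {q, r, s} × {ζ}, {r, s} × {ε, ζ}, {q, r, s} × {ε, ζ}}; |τ_{X×Y}| = 16.

Enumerate products U × V with U ∈ τ_X, V ∈ τ_Y (deduplicated):
  ∅ × ∅ = {} (∅)
  {s} × {ε} = {(s,ε)}
  {s} × {ζ} = {(s,ζ)}
  {r, s} × {ε} = {(r,ε), (s,ε)}
  {r, s} × {ζ} = {(r,ζ), (s,ζ)}
  {s} × {ε, ζ} = {(s,ε), (s,ζ)}
  {q, r, s} × {ε} = {(q,ε), (r,ε), (s,ε)}
  {q, r, s} × {ζ} = {(q,ζ), (r,ζ), (s,ζ)}
  {r, s} × {ε, ζ} = {(r,ε), (r,ζ), (s,ε), (s,ζ)}
  {q, r, s} × {ε, ζ} = {(q,ε), (q,ζ), (r,ε), (r,ζ), (s,ε), (s,ζ)}
These 10 distinct sets form the basis B.
Close under arbitrary unions to get τ_{X×Y}; counting gives |τ_{X×Y}| = 16.


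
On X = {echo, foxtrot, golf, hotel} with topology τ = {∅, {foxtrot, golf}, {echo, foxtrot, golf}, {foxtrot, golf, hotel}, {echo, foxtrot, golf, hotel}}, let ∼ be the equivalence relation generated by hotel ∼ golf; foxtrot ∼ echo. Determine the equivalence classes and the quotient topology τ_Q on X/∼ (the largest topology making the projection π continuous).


X/∼ = {[echo=foxtrot], [golf=hotel]}; |τ_Q| = 2.

Equivalence classes: [echo=foxtrot], [golf=hotel].
Quotient map π: X → X/∼ sends echo ↦ [echo=foxtrot], foxtrot ↦ [echo=foxtrot], golf ↦ [golf=hotel], hotel ↦ [golf=hotel].
For each subset V ⊆ X/∼, compute π^{-1}(V) ⊆ X and check whether π^{-1}(V) ∈ τ. V is open in τ_Q iff π^{-1}(V) ∈ τ.
  V = {}: π^{-1}(V) = ∅ ∈ τ ✓.
  V = {[echo=foxtrot]}: π^{-1}(V) = {echo, foxtrot} ∉ τ ✗.
  V = {[golf=hotel]}: π^{-1}(V) = {golf, hotel} ∉ τ ✗.
  V = {[echo=foxtrot], [golf=hotel]}: π^{-1}(V) = {echo, foxtrot, golf, hotel} ∈ τ ✓.
Open sets in the quotient: τ_Q = {{}, {[echo=foxtrot], [golf=hotel]}} (2 elements).


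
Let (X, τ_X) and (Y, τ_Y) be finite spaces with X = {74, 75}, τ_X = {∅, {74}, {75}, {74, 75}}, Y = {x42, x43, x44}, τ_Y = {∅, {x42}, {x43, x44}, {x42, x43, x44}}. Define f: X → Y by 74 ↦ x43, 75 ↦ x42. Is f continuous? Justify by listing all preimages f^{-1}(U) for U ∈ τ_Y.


f IS continuous.

Compute f^{-1}(U) for each U ∈ τ_Y:
  U = ∅: f^{-1}(U) = ∅ ∈ τ_X ✓.
  U = {x42}: f^{-1}(U) = {75} ∈ τ_X ✓.
  U = {x43, x44}: f^{-1}(U) = {74} ∈ τ_X ✓.
  U = {x42, x43, x44}: f^{-1}(U) = {74, 75} ∈ τ_X ✓.
Every preimage lies in τ_X, so f IS continuous.


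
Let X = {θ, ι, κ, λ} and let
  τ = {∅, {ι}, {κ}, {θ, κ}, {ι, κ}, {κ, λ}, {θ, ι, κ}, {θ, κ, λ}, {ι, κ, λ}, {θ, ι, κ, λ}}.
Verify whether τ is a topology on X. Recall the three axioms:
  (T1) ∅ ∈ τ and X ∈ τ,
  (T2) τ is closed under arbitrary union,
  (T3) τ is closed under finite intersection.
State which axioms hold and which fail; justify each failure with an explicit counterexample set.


τ IS a topology on X.

Axiom (T1): ∅ ∈ τ? Yes; X ∈ τ? Yes.
Axiom (T2/T3): check pairwise unions and intersections of members of τ.
All pairwise intersections and unions checked — each lies in τ. Therefore τ satisfies (T1), (T2), (T3): it IS a topology on X.


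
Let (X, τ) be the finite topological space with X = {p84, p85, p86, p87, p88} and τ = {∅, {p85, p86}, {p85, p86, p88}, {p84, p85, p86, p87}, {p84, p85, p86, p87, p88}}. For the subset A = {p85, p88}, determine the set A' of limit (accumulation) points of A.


A' = {p84, p86, p87, p88}

For each x ∈ X, list the open sets U ∈ τ with x ∈ U, then check whether U ∩ (A ∖ {x}) ≠ ∅ for every such U.
  x = p84: opens ∋ x are {p84, p85, p86, p87}, {p84, p85, p86, p87, p88}; each meets A ∖ {p84}, so x IS a limit point.
  x = p85: open {p85, p86} ∋ x has {p85, p86} ∩ (A ∖ {p85}) = ∅, so x is NOT a limit point.
  x = p86: opens ∋ x are {p85, p86}, {p85, p86, p88}, {p84, p85, p86, p87}, {p84, p85, p86, p87, p88}; each meets A ∖ {p86}, so x IS a limit point.
  x = p87: opens ∋ x are {p84, p85, p86, p87}, {p84, p85, p86, p87, p88}; each meets A ∖ {p87}, so x IS a limit point.
  x = p88: opens ∋ x are {p85, p86, p88}, {p84, p85, p86, p87, p88}; each meets A ∖ {p88}, so x IS a limit point.
Collecting: A' = {p84, p86, p87, p88}.


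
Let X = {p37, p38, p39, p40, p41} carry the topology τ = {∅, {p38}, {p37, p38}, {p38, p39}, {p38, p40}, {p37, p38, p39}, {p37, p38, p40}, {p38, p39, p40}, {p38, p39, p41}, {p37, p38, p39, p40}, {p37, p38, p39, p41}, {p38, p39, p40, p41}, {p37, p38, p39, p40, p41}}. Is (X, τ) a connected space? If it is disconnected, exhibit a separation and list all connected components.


(X, τ) is connected.

Find clopen sets (U ∈ τ with X ∖ U ∈ τ):
  U = ∅, X ∖ U = {p37, p38, p39, p40, p41} — both open, so U is clopen.
  U = {p37, p38, p39, p40, p41}, X ∖ U = ∅ — both open, so U is clopen.
Only trivial clopens (∅ and X) exist, so (X, τ) is connected.
Compute connected components by grouping points that agree on all clopens:
  component: {p37, p38, p39, p40, p41}


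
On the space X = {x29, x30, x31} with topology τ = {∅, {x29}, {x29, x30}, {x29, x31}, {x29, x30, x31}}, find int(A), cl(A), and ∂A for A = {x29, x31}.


int(A) = {x29, x31}, cl(A) = {x29, x30, x31}, ∂A = {x30}.

Closed sets in (X, τ) are complements of opens:
  closed(X, τ) = {∅, {x30}, {x31}, {x30, x31}, {x29, x30, x31}}.
int(A) = ⋃ {U ∈ τ : U ⊆ A}. Opens contained in A: ∅, {x29}, {x29, x31}.
Taking the union of these: int(A) = {x29, x31}.
cl(A) = ⋂ {C closed : A ⊆ C}. Closed sets containing A: {x29, x30, x31}.
Intersecting these: cl(A) = {x29, x30, x31}.
∂A = cl(A) ∖ int(A) = {x29, x30, x31} ∖ {x29, x31} = {x30}.


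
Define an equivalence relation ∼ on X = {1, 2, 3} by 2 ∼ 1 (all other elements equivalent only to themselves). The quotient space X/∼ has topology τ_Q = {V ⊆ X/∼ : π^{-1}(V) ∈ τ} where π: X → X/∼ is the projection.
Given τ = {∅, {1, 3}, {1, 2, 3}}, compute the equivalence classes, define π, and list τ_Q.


X/∼ = {[1=2], [3]}; |τ_Q| = 2.

Equivalence classes: [1=2], [3].
Quotient map π: X → X/∼ sends 1 ↦ [1=2], 2 ↦ [1=2], 3 ↦ [3].
For each subset V ⊆ X/∼, compute π^{-1}(V) ⊆ X and check whether π^{-1}(V) ∈ τ. V is open in τ_Q iff π^{-1}(V) ∈ τ.
  V = {}: π^{-1}(V) = ∅ ∈ τ ✓.
  V = {[1=2]}: π^{-1}(V) = {1, 2} ∉ τ ✗.
  V = {[3]}: π^{-1}(V) = {3} ∉ τ ✗.
  V = {[1=2], [3]}: π^{-1}(V) = {1, 2, 3} ∈ τ ✓.
Open sets in the quotient: τ_Q = {{}, {[1=2], [3]}} (2 elements).


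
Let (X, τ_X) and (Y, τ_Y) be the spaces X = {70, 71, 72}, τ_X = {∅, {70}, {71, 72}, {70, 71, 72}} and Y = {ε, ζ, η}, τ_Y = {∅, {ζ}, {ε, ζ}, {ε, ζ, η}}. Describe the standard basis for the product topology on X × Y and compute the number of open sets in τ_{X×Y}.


Basis B = {∅ × ∅, {70} × {ζ}, {70} × {ε, ζ}, {71, 72} × {ζ}, {70} × {ε, ζ, η}, {70, 71, 72} × {ζ}, {71, 72} × {ε, ζ}, {70, 71, 72} × {ε, ζ}, {71, 72} × {ε, ζ, η}, {70, 71, 72} × {ε, ζ, η}}; |τ_{X×Y}| = 16.

Enumerate products U × V with U ∈ τ_X, V ∈ τ_Y (deduplicated):
  ∅ × ∅ = {} (∅)
  {70} × {ζ} = {(70,ζ)}
  {70} × {ε, ζ} = {(70,ε), (70,ζ)}
  {71, 72} × {ζ} = {(71,ζ), (72,ζ)}
  {70} × {ε, ζ, η} = {(70,ε), (70,ζ), (70,η)}
  {70, 71, 72} × {ζ} = {(70,ζ), (71,ζ), (72,ζ)}
  {71, 72} × {ε, ζ} = {(71,ε), (71,ζ), (72,ε), (72,ζ)}
  {70, 71, 72} × {ε, ζ} = {(70,ε), (70,ζ), (71,ε), (71,ζ), (72,ε), (72,ζ)}
  {71, 72} × {ε, ζ, η} = {(71,ε), (71,ζ), (71,η), (72,ε), (72,ζ), (72,η)}
  {70, 71, 72} × {ε, ζ, η} = {(70,ε), (70,ζ), (70,η), (71,ε), (71,ζ), (71,η), (72,ε), (72,ζ), (72,η)}
These 10 distinct sets form the basis B.
Close under arbitrary unions to get τ_{X×Y}; counting gives |τ_{X×Y}| = 16.


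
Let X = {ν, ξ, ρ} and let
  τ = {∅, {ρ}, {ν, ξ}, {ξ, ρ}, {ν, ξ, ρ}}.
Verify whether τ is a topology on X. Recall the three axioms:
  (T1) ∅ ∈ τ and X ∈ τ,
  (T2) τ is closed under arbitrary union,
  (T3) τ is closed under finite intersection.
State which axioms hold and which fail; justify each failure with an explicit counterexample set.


τ is NOT a topology on X.

Axiom (T1): ∅ ∈ τ? Yes; X ∈ τ? Yes.
Axiom (T2/T3): check pairwise unions and intersections of members of τ.
Counterexample for (T3): {ν, ξ} ∩ {ξ, ρ} = {ξ} ∉ τ. Therefore τ is NOT a topology.


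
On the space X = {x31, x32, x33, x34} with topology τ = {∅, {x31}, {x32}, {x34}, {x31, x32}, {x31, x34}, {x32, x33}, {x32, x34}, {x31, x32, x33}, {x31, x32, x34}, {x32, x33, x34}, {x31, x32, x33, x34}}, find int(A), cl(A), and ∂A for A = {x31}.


int(A) = {x31}, cl(A) = {x31}, ∂A = ∅.

Closed sets in (X, τ) are complements of opens:
  closed(X, τ) = {∅, {x31}, {x33}, {x34}, {x31, x33}, {x31, x34}, {x32, x33}, {x33, x34}, {x31, x32, x33}, {x31, x33, x34}, {x32, x33, x34}, {x31, x32, x33, x34}}.
int(A) = ⋃ {U ∈ τ : U ⊆ A}. Opens contained in A: ∅, {x31}.
Taking the union of these: int(A) = {x31}.
cl(A) = ⋂ {C closed : A ⊆ C}. Closed sets containing A: {x31}, {x31, x33}, {x31, x34}, {x31, x32, x33}, {x31, x33, x34}, {x31, x32, x33, x34}.
Intersecting these: cl(A) = {x31}.
∂A = cl(A) ∖ int(A) = {x31} ∖ {x31} = ∅.


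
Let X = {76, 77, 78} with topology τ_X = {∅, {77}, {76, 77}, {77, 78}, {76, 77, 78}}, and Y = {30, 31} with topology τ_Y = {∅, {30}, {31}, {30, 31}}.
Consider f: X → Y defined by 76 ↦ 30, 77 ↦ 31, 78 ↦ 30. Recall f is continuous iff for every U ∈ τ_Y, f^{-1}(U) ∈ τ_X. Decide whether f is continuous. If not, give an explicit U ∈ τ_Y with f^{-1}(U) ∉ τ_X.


f is NOT continuous.

Compute f^{-1}(U) for each U ∈ τ_Y:
  U = ∅: f^{-1}(U) = ∅ ∈ τ_X ✓.
  U = {30}: f^{-1}(U) = {76, 78} ∉ τ_X ✗.
  U = {31}: f^{-1}(U) = {77} ∈ τ_X ✓.
  U = {30, 31}: f^{-1}(U) = {76, 77, 78} ∈ τ_X ✓.
Found U = {30} with f^{-1}(U) = {76, 78} not in τ_X. Therefore f is NOT continuous.


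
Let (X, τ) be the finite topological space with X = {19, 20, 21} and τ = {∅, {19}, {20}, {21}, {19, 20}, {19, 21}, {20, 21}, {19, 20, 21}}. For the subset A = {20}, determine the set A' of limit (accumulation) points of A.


A' = ∅

For each x ∈ X, list the open sets U ∈ τ with x ∈ U, then check whether U ∩ (A ∖ {x}) ≠ ∅ for every such U.
  x = 19: open {19} ∋ x has {19} ∩ (A ∖ {19}) = ∅, so x is NOT a limit point.
  x = 20: open {20} ∋ x has {20} ∩ (A ∖ {20}) = ∅, so x is NOT a limit point.
  x = 21: open {21} ∋ x has {21} ∩ (A ∖ {21}) = ∅, so x is NOT a limit point.
Collecting: A' = ∅.


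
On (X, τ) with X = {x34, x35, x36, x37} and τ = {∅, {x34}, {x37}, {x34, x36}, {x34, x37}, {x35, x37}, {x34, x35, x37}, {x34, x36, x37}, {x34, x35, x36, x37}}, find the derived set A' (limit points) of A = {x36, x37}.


A' = {x35}

For each x ∈ X, list the open sets U ∈ τ with x ∈ U, then check whether U ∩ (A ∖ {x}) ≠ ∅ for every such U.
  x = x34: open {x34} ∋ x has {x34} ∩ (A ∖ {x34}) = ∅, so x is NOT a limit point.
  x = x35: opens ∋ x are {x35, x37}, {x34, x35, x37}, {x34, x35, x36, x37}; each meets A ∖ {x35}, so x IS a limit point.
  x = x36: open {x34, x36} ∋ x has {x34, x36} ∩ (A ∖ {x36}) = ∅, so x is NOT a limit point.
  x = x37: open {x37} ∋ x has {x37} ∩ (A ∖ {x37}) = ∅, so x is NOT a limit point.
Collecting: A' = {x35}.


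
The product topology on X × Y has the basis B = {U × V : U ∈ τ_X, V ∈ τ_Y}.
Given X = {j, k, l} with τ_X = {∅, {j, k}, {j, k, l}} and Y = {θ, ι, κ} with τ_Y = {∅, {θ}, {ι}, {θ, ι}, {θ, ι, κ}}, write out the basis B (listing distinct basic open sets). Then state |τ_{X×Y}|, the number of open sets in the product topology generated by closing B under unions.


Basis B = {∅ × ∅, {j, k} × {θ}, {j, k} × {ι}, {j, k, l} × {θ}, {j, k, l} × {ι}, {j, k} × {θ, ι}, {j, k} × {θ, ι, κ}, {j, k, l} × {θ, ι}, {j, k, l} × {θ, ι, κ}}; |τ_{X×Y}| = 14.

Enumerate products U × V with U ∈ τ_X, V ∈ τ_Y (deduplicated):
  ∅ × ∅ = {} (∅)
  {j, k} × {θ} = {(j,θ), (k,θ)}
  {j, k} × {ι} = {(j,ι), (k,ι)}
  {j, k, l} × {θ} = {(j,θ), (k,θ), (l,θ)}
  {j, k, l} × {ι} = {(j,ι), (k,ι), (l,ι)}
  {j, k} × {θ, ι} = {(j,θ), (j,ι), (k,θ), (k,ι)}
  {j, k} × {θ, ι, κ} = {(j,θ), (j,ι), (j,κ), (k,θ), (k,ι), (k,κ)}
  {j, k, l} × {θ, ι} = {(j,θ), (j,ι), (k,θ), (k,ι), (l,θ), (l,ι)}
  {j, k, l} × {θ, ι, κ} = {(j,θ), (j,ι), (j,κ), (k,θ), (k,ι), (k,κ), (l,θ), (l,ι), (l,κ)}
These 9 distinct sets form the basis B.
Close under arbitrary unions to get τ_{X×Y}; counting gives |τ_{X×Y}| = 14.


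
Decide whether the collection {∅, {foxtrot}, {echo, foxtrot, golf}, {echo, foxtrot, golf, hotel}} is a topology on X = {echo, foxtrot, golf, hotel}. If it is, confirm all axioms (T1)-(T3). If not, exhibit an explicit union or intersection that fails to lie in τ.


τ IS a topology on X.

Axiom (T1): ∅ ∈ τ? Yes; X ∈ τ? Yes.
Axiom (T2/T3): check pairwise unions and intersections of members of τ.
All pairwise intersections and unions checked — each lies in τ. Therefore τ satisfies (T1), (T2), (T3): it IS a topology on X.


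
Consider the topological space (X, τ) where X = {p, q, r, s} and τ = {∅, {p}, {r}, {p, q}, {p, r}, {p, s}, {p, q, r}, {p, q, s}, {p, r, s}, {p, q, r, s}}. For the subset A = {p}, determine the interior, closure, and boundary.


int(A) = {p}, cl(A) = {p, q, s}, ∂A = {q, s}.

Closed sets in (X, τ) are complements of opens:
  closed(X, τ) = {∅, {q}, {r}, {s}, {q, r}, {q, s}, {r, s}, {p, q, s}, {q, r, s}, {p, q, r, s}}.
int(A) = ⋃ {U ∈ τ : U ⊆ A}. Opens contained in A: ∅, {p}.
Taking the union of these: int(A) = {p}.
cl(A) = ⋂ {C closed : A ⊆ C}. Closed sets containing A: {p, q, s}, {p, q, r, s}.
Intersecting these: cl(A) = {p, q, s}.
∂A = cl(A) ∖ int(A) = {p, q, s} ∖ {p} = {q, s}.


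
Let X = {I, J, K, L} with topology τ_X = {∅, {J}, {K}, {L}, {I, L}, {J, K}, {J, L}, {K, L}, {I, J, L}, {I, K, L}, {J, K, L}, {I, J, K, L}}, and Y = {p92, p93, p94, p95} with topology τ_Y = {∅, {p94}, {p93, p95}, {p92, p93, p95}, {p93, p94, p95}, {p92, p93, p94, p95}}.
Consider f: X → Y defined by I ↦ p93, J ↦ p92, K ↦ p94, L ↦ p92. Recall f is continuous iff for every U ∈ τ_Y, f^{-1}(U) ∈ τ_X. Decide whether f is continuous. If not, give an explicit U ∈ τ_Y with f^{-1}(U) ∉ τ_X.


f is NOT continuous.

Compute f^{-1}(U) for each U ∈ τ_Y:
  U = ∅: f^{-1}(U) = ∅ ∈ τ_X ✓.
  U = {p94}: f^{-1}(U) = {K} ∈ τ_X ✓.
  U = {p93, p95}: f^{-1}(U) = {I} ∉ τ_X ✗.
  U = {p92, p93, p95}: f^{-1}(U) = {I, J, L} ∈ τ_X ✓.
  U = {p93, p94, p95}: f^{-1}(U) = {I, K} ∉ τ_X ✗.
  U = {p92, p93, p94, p95}: f^{-1}(U) = {I, J, K, L} ∈ τ_X ✓.
Found U = {p93, p95} with f^{-1}(U) = {I} not in τ_X. Therefore f is NOT continuous.


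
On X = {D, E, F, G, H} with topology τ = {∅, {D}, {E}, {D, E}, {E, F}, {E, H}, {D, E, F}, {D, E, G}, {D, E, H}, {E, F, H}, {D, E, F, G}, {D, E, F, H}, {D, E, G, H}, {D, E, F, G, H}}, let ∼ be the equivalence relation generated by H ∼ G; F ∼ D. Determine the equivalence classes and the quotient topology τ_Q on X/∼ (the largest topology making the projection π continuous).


X/∼ = {[D=F], [E], [G=H]}; |τ_Q| = 4.

Equivalence classes: [D=F], [E], [G=H].
Quotient map π: X → X/∼ sends D ↦ [D=F], E ↦ [E], F ↦ [D=F], G ↦ [G=H], H ↦ [G=H].
For each subset V ⊆ X/∼, compute π^{-1}(V) ⊆ X and check whether π^{-1}(V) ∈ τ. V is open in τ_Q iff π^{-1}(V) ∈ τ.
  V = {}: π^{-1}(V) = ∅ ∈ τ ✓.
  V = {[D=F]}: π^{-1}(V) = {D, F} ∉ τ ✗.
  V = {[E]}: π^{-1}(V) = {E} ∈ τ ✓.
  V = {[D=F], [E]}: π^{-1}(V) = {D, E, F} ∈ τ ✓.
  V = {[G=H]}: π^{-1}(V) = {G, H} ∉ τ ✗.
  V = {[D=F], [G=H]}: π^{-1}(V) = {D, F, G, H} ∉ τ ✗.
  V = {[E], [G=H]}: π^{-1}(V) = {E, G, H} ∉ τ ✗.
  V = {[D=F], [E], [G=H]}: π^{-1}(V) = {D, E, F, G, H} ∈ τ ✓.
Open sets in the quotient: τ_Q = {{}, {[E]}, {[D=F], [E]}, {[D=F], [E], [G=H]}} (4 elements).


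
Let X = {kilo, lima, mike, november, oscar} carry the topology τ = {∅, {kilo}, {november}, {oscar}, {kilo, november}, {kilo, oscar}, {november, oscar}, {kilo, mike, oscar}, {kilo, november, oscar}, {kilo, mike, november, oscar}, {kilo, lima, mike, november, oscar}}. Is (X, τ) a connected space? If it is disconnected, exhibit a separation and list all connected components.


(X, τ) is connected.

Find clopen sets (U ∈ τ with X ∖ U ∈ τ):
  U = ∅, X ∖ U = {kilo, lima, mike, november, oscar} — both open, so U is clopen.
  U = {kilo, lima, mike, november, oscar}, X ∖ U = ∅ — both open, so U is clopen.
Only trivial clopens (∅ and X) exist, so (X, τ) is connected.
Compute connected components by grouping points that agree on all clopens:
  component: {kilo, lima, mike, november, oscar}


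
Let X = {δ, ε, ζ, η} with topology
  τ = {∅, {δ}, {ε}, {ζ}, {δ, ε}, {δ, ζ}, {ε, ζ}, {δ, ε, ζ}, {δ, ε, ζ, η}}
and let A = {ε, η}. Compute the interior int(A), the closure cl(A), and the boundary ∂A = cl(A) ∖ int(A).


int(A) = {ε}, cl(A) = {ε, η}, ∂A = {η}.

Closed sets in (X, τ) are complements of opens:
  closed(X, τ) = {∅, {η}, {δ, η}, {ε, η}, {ζ, η}, {δ, ε, η}, {δ, ζ, η}, {ε, ζ, η}, {δ, ε, ζ, η}}.
int(A) = ⋃ {U ∈ τ : U ⊆ A}. Opens contained in A: ∅, {ε}.
Taking the union of these: int(A) = {ε}.
cl(A) = ⋂ {C closed : A ⊆ C}. Closed sets containing A: {ε, η}, {δ, ε, η}, {ε, ζ, η}, {δ, ε, ζ, η}.
Intersecting these: cl(A) = {ε, η}.
∂A = cl(A) ∖ int(A) = {ε, η} ∖ {ε} = {η}.


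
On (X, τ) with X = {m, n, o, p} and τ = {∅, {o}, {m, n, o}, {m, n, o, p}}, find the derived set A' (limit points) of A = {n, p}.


A' = {m, p}

For each x ∈ X, list the open sets U ∈ τ with x ∈ U, then check whether U ∩ (A ∖ {x}) ≠ ∅ for every such U.
  x = m: opens ∋ x are {m, n, o}, {m, n, o, p}; each meets A ∖ {m}, so x IS a limit point.
  x = n: open {m, n, o} ∋ x has {m, n, o} ∩ (A ∖ {n}) = ∅, so x is NOT a limit point.
  x = o: open {o} ∋ x has {o} ∩ (A ∖ {o}) = ∅, so x is NOT a limit point.
  x = p: opens ∋ x are {m, n, o, p}; each meets A ∖ {p}, so x IS a limit point.
Collecting: A' = {m, p}.


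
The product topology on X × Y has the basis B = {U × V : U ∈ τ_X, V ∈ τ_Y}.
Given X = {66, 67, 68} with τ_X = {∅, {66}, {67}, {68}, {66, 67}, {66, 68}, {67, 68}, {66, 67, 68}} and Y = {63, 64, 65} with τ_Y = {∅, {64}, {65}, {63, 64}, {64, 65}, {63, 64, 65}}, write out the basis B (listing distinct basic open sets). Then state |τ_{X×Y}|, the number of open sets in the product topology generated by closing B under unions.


Basis B = {∅ × ∅, {66} × {64}, {66} × {65}, {67} × {64}, {67} × {65}, {68} × {64}, {68} × {65}, {66} × {63, 64}, {66} × {64, 65}, {66, 67} × {64}, {66, 68} × {64}, {66, 67} × {65}, {66, 68} × {65}, {67} × {63, 64}, {67} × {64, 65}, {67, 68} × {64}, {67, 68} × {65}, {68} × {63, 64}, {68} × {64, 65}, {66} × {63, 64, 65}, {66, 67, 68} × {64}, {66, 67, 68} × {65}, {67} × {63, 64, 65}, {68} × {63, 64, 65}, {66, 67} × {63, 64}, {66, 68} × {63, 64}, {66, 67} × {64, 65}, {66, 68} × {64, 65}, {67, 68} × {63, 64}, {67, 68} × {64, 65}, {66, 67} × {63, 64, 65}, {66, 68} × {63, 64, 65}, {66, 67, 68} × {63, 64}, {66, 67, 68} × {64, 65}, {67, 68} × {63, 64, 65}, {66, 67, 68} × {63, 64, 65}}; |τ_{X×Y}| = 216.

Enumerate products U × V with U ∈ τ_X, V ∈ τ_Y (deduplicated):
  ∅ × ∅ = {} (∅)
  {66} × {64} = {(66,64)}
  {66} × {65} = {(66,65)}
  {67} × {64} = {(67,64)}
  {67} × {65} = {(67,65)}
  {68} × {64} = {(68,64)}
  {68} × {65} = {(68,65)}
  {66} × {63, 64} = {(66,63), (66,64)}
  {66} × {64, 65} = {(66,64), (66,65)}
  {66, 67} × {64} = {(66,64), (67,64)}
  {66, 68} × {64} = {(66,64), (68,64)}
  {66, 67} × {65} = {(66,65), (67,65)}
  {66, 68} × {65} = {(66,65), (68,65)}
  {67} × {63, 64} = {(67,63), (67,64)}
  {67} × {64, 65} = {(67,64), (67,65)}
  {67, 68} × {64} = {(67,64), (68,64)}
  {67, 68} × {65} = {(67,65), (68,65)}
  {68} × {63, 64} = {(68,63), (68,64)}
  {68} × {64, 65} = {(68,64), (68,65)}
  {66} × {63, 64, 65} = {(66,63), (66,64), (66,65)}
  {66, 67, 68} × {64} = {(66,64), (67,64), (68,64)}
  {66, 67, 68} × {65} = {(66,65), (67,65), (68,65)}
  {67} × {63, 64, 65} = {(67,63), (67,64), (67,65)}
  {68} × {63, 64, 65} = {(68,63), (68,64), (68,65)}
  {66, 67} × {63, 64} = {(66,63), (66,64), (67,63), (67,64)}
  {66, 68} × {63, 64} = {(66,63), (66,64), (68,63), (68,64)}
  {66, 67} × {64, 65} = {(66,64), (66,65), (67,64), (67,65)}
  {66, 68} × {64, 65} = {(66,64), (66,65), (68,64), (68,65)}
  {67, 68} × {63, 64} = {(67,63), (67,64), (68,63), (68,64)}
  {67, 68} × {64, 65} = {(67,64), (67,65), (68,64), (68,65)}
  {66, 67} × {63, 64, 65} = {(66,63), (66,64), (66,65), (67,63), (67,64), (67,65)}
  {66, 68} × {63, 64, 65} = {(66,63), (66,64), (66,65), (68,63), (68,64), (68,65)}
  {66, 67, 68} × {63, 64} = {(66,63), (66,64), (67,63), (67,64), (68,63), (68,64)}
  {66, 67, 68} × {64, 65} = {(66,64), (66,65), (67,64), (67,65), (68,64), (68,65)}
  {67, 68} × {63, 64, 65} = {(67,63), (67,64), (67,65), (68,63), (68,64), (68,65)}
  {66, 67, 68} × {63, 64, 65} = {(66,63), (66,64), (66,65), (67,63), (67,64), (67,65), (68,63), (68,64), (68,65)}
These 36 distinct sets form the basis B.
Close under arbitrary unions to get τ_{X×Y}; counting gives |τ_{X×Y}| = 216.


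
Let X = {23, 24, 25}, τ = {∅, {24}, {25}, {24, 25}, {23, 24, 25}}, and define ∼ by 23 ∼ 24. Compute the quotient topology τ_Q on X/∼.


X/∼ = {[23=24], [25]}; |τ_Q| = 3.

Equivalence classes: [23=24], [25].
Quotient map π: X → X/∼ sends 23 ↦ [23=24], 24 ↦ [23=24], 25 ↦ [25].
For each subset V ⊆ X/∼, compute π^{-1}(V) ⊆ X and check whether π^{-1}(V) ∈ τ. V is open in τ_Q iff π^{-1}(V) ∈ τ.
  V = {}: π^{-1}(V) = ∅ ∈ τ ✓.
  V = {[23=24]}: π^{-1}(V) = {23, 24} ∉ τ ✗.
  V = {[25]}: π^{-1}(V) = {25} ∈ τ ✓.
  V = {[23=24], [25]}: π^{-1}(V) = {23, 24, 25} ∈ τ ✓.
Open sets in the quotient: τ_Q = {{}, {[25]}, {[23=24], [25]}} (3 elements).


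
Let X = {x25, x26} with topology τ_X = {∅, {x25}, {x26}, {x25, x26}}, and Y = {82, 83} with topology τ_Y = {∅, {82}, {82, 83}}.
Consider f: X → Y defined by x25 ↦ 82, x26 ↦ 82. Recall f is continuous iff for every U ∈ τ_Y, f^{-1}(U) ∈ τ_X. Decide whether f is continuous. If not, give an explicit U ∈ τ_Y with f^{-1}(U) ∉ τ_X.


f IS continuous.

Compute f^{-1}(U) for each U ∈ τ_Y:
  U = ∅: f^{-1}(U) = ∅ ∈ τ_X ✓.
  U = {82}: f^{-1}(U) = {x25, x26} ∈ τ_X ✓.
  U = {82, 83}: f^{-1}(U) = {x25, x26} ∈ τ_X ✓.
Every preimage lies in τ_X, so f IS continuous.


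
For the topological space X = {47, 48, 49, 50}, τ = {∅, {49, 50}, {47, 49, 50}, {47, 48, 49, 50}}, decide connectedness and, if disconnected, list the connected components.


(X, τ) is connected.

Find clopen sets (U ∈ τ with X ∖ U ∈ τ):
  U = ∅, X ∖ U = {47, 48, 49, 50} — both open, so U is clopen.
  U = {47, 48, 49, 50}, X ∖ U = ∅ — both open, so U is clopen.
Only trivial clopens (∅ and X) exist, so (X, τ) is connected.
Compute connected components by grouping points that agree on all clopens:
  component: {47, 48, 49, 50}


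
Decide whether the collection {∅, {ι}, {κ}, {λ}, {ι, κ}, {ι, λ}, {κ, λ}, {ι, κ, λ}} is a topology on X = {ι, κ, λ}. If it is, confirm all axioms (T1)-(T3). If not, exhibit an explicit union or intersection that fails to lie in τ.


τ IS a topology on X.

Axiom (T1): ∅ ∈ τ? Yes; X ∈ τ? Yes.
Axiom (T2/T3): check pairwise unions and intersections of members of τ.
All pairwise intersections and unions checked — each lies in τ. Therefore τ satisfies (T1), (T2), (T3): it IS a topology on X.


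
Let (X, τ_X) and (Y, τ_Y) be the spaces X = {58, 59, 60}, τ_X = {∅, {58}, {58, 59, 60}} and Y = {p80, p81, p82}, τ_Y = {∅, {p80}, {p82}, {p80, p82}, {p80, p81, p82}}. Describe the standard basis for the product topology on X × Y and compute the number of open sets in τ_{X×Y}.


Basis B = {∅ × ∅, {58} × {p80}, {58} × {p82}, {58} × {p80, p82}, {58} × {p80, p81, p82}, {58, 59, 60} × {p80}, {58, 59, 60} × {p82}, {58, 59, 60} × {p80, p82}, {58, 59, 60} × {p80, p81, p82}}; |τ_{X×Y}| = 14.

Enumerate products U × V with U ∈ τ_X, V ∈ τ_Y (deduplicated):
  ∅ × ∅ = {} (∅)
  {58} × {p80} = {(58,p80)}
  {58} × {p82} = {(58,p82)}
  {58} × {p80, p82} = {(58,p80), (58,p82)}
  {58} × {p80, p81, p82} = {(58,p80), (58,p81), (58,p82)}
  {58, 59, 60} × {p80} = {(58,p80), (59,p80), (60,p80)}
  {58, 59, 60} × {p82} = {(58,p82), (59,p82), (60,p82)}
  {58, 59, 60} × {p80, p82} = {(58,p80), (58,p82), (59,p80), (59,p82), (60,p80), (60,p82)}
  {58, 59, 60} × {p80, p81, p82} = {(58,p80), (58,p81), (58,p82), (59,p80), (59,p81), (59,p82), (60,p80), (60,p81), (60,p82)}
These 9 distinct sets form the basis B.
Close under arbitrary unions to get τ_{X×Y}; counting gives |τ_{X×Y}| = 14.


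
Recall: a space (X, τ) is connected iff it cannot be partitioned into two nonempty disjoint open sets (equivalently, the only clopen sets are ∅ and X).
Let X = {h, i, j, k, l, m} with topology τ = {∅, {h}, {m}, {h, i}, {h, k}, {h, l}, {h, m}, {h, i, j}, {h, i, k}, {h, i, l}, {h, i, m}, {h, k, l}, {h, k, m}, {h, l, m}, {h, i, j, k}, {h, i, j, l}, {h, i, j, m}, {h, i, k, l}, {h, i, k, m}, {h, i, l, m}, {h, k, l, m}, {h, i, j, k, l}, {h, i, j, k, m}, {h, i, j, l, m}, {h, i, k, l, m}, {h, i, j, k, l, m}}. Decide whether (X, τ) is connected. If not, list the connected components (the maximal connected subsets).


(X, τ) is disconnected; components = [{m}, {h, i, j, k, l}].

Find clopen sets (U ∈ τ with X ∖ U ∈ τ):
  U = ∅, X ∖ U = {h, i, j, k, l, m} — both open, so U is clopen.
  U = {m}, X ∖ U = {h, i, j, k, l} — both open, so U is clopen.
  U = {h, i, j, k, l}, X ∖ U = {m} — both open, so U is clopen.
  U = {h, i, j, k, l, m}, X ∖ U = ∅ — both open, so U is clopen.
Nontrivial clopen(s) exist: e.g. {h, i, j, k, l}. So (X, τ) is disconnected.
Compute connected components by grouping points that agree on all clopens:
  component: {m}
  component: {h, i, j, k, l}
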